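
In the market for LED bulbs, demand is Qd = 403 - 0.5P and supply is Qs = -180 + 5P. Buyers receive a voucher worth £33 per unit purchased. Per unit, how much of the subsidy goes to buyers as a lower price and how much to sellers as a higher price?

Buyers gain £30 per unit; sellers gain £3 per unit

Pre-subsidy: 403 - 0.5P = -180 + 5P gives P* = 106, Q* = 350.
With the rebate, buyers effectively pay Pb = Ps − 33, where Ps is the price sellers receive.
Demand in terms of Ps becomes Qd = 403 − 0.5(Ps − 33) = 419.5 - 0.5Ps. Setting this equal to supply: 419.5 - 0.5Ps = -180 + 5Ps, so Ps = 109.
Buyers pay Pb = 109 − 33 = 76; Q' = -180 + 5·109 = 365.
Buyers' price falls by P* − Pb = 106 − 76 = 30; sellers' price rises by Ps − P* = 109 − 106 = 3.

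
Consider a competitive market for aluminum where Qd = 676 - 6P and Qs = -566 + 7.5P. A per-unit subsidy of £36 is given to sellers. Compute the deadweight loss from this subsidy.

Pre-subsidy: 676 - 6P = -566 + 7.5P gives P* = 92, Q* = 124.
With the subsidy, sellers receive Ps = Pb + 36 for each unit, where Pb is the price buyers pay.
Supply in terms of Pb becomes Qs = -566 + 7.5(Pb + 36) = -296 + 7.5Pb. Setting this equal to demand: 676 - 6Pb = -296 + 7.5Pb, so Pb = 72.
Sellers receive Ps = 72 + 36 = 108; Q' = 676 − 6·72 = 244.
The subsidy expands output by 244 − 124 = 120 past the efficient level; on those units the gap between marginal cost and willingness to pay runs from 0 up to 36.
DWL = ½ × 36 × 120 = 2160.

Deadweight loss = £2160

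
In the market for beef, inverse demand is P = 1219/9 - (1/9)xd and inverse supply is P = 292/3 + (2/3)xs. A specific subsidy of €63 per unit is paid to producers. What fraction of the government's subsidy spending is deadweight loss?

DWL / government spending = 81/260

Pre-subsidy: 1219/9 - (1/9)x = 292/3 + (2/3)x gives x* = 49 and P* = 130.
With the subsidy, sellers receive Ps = Pb + 63 for each unit, where Pb is the price buyers pay.
On the curves, Pb = 1219/9 - (1/9)x and Ps = 292/3 + (2/3)x; the wedge Ps − Pb = 63 gives 292/3 + (2/3)x − (1219/9 - (1/9)x) = 63, so x' = 130.
Then Pb = 1219/9 − (1/9)·130 = 121 and Ps = 292/3 + (2/3)·130 = 184.
ΔCS = ½(49 + 130)(130 − 121) = 805.5; ΔPS = ½(49 + 130)(184 − 130) = 4833.
Government spending = 63 × 130 = 8190.
DWL = ½ × 63 × (130 − 49) = 2551.5; fraction = 2551.5 / 8190 = 81/260.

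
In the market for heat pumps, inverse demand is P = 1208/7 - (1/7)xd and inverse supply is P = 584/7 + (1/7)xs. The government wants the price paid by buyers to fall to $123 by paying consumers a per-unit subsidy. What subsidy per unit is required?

Required subsidy s = $10 per unit

At a buyer price of 123, quantity demanded is 1208 − 7·123 = 347.
Sellers supply 347 only when they receive Ps = 584/7 + (1/7)·347 = 133.
s = Ps − Pb = 133 − 123 = 10.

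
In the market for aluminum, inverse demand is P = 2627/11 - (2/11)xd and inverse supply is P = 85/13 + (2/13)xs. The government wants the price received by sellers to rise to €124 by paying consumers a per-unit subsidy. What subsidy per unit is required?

Required subsidy s = €24 per unit

At a seller price of 124, quantity supplied is -42.5 + 6.5·124 = 763.5.
Buyers absorb 763.5 only when they pay Pb = 2627/11 − (2/11)·763.5 = 100.
s = Ps − Pb = 124 − 100 = 24.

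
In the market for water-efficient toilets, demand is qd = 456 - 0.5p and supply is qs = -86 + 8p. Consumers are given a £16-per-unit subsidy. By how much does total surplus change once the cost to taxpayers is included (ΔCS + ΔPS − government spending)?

Net change in total surplus = -1024/17

Pre-subsidy: 456 - 0.5p = -86 + 8p gives p* = 1084/17, q* = 7210/17.
With the rebate, buyers effectively pay pb = ps − 16, where ps is the price sellers receive.
Demand in terms of ps becomes qd = 456 − 0.5(ps − 16) = 464 - 0.5ps. Setting this equal to supply: 464 - 0.5ps = -86 + 8ps, so ps = 1100/17.
Buyers pay pb = 1100/17 − 16 = 828/17; q' = -86 + 8·(1100/17) = 7338/17.
ΔCS = ½(7210/17 + 7338/17)(1084/17 − 828/17) = 1862144/289; ΔPS = ½(7210/17 + 7338/17)(1100/17 − 1084/17) = 116384/289.
Government spending = 16 × 7338/17 = 117408/17.
Net change = 1862144/289 + 116384/289 − 117408/17 = -1024/17. The loss equals the DWL triangle ½·16·128/17.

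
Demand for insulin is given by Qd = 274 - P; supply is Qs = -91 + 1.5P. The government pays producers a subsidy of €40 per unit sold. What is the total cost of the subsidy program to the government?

Government cost = €6080

Pre-subsidy: 274 - P = -91 + 1.5P gives P* = 146, Q* = 128.
With the subsidy, sellers receive Ps = Pb + 40 for each unit, where Pb is the price buyers pay.
Supply in terms of Pb becomes Qs = -91 + 1.5(Pb + 40) = -31 + 1.5Pb. Setting this equal to demand: 274 - Pb = -31 + 1.5Pb, so Pb = 122.
Sellers receive Ps = 122 + 40 = 162; Q' = 274 − 1·122 = 152.
Government outlay = subsidy × quantity = 40 × 152 = 6080.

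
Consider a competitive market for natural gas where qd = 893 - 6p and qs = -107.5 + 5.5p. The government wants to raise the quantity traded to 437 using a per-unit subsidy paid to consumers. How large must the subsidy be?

At q = 437, invert demand for the buyer price: pb = (893 − 437)/6 = 76; invert supply for the seller price: ps = (437 − (-107.5))/5.5 = 99.
The subsidy must fill the gap: s = ps − pb = 99 − 76 = 23.

Required subsidy s = 23 per unit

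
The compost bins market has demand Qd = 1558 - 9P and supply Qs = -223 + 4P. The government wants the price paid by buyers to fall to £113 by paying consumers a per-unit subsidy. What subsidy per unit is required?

At a buyer price of 113, quantity demanded is 1558 − 9·113 = 541.
Sellers supply 541 only when they receive Ps with -223 + 4·Ps = 541, i.e. Ps = 191.
s = Ps − Pb = 191 − 113 = 78.

Required subsidy s = £78 per unit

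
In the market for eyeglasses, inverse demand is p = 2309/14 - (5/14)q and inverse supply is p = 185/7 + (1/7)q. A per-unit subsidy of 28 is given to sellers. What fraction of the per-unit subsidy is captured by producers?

Pre-subsidy: 2309/14 - (5/14)q = 185/7 + (1/7)q gives q* = 277 and p* = 66.
With the subsidy, sellers receive ps = pb + 28 for each unit, where pb is the price buyers pay.
On the curves, pb = 2309/14 - (5/14)q and ps = 185/7 + (1/7)q; the wedge ps − pb = 28 gives 185/7 + (1/7)q − (2309/14 - (5/14)q) = 28, so q' = 333.
Then pb = 2309/14 − (5/14)·333 = 46 and ps = 185/7 + (1/7)·333 = 74.
Buyers' price falls by p* − pb = 66 − 46 = 20; sellers' price rises by ps − p* = 74 − 66 = 8.
So producers capture 8/28 = 2/7 of each unit of subsidy.

Producer share = 2/7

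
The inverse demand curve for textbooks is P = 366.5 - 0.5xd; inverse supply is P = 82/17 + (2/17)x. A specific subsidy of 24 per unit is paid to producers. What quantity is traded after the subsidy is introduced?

Pre-subsidy: 366.5 - 0.5x = 82/17 + (2/17)x gives x* = 4099/7 and P* = 516/7.
With the subsidy, sellers receive Ps = Pb + 24 for each unit, where Pb is the price buyers pay.
On the curves, Pb = 366.5 - 0.5x and Ps = 82/17 + (2/17)x; the wedge Ps − Pb = 24 gives 82/17 + (2/17)x − (366.5 - 0.5x) = 24, so x' = 4371/7.
Then Pb = 366.5 − 0.5·(4371/7) = 380/7 and Ps = 82/17 + (2/17)·(4371/7) = 548/7.

x' = 4371/7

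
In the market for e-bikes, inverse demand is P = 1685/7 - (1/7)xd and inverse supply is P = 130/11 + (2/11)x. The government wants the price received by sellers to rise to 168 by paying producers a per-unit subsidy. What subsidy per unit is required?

At a seller price of 168, quantity supplied is -65 + 5.5·168 = 859.
Buyers absorb 859 only when they pay Pb = 1685/7 − (1/7)·859 = 118.
s = Ps − Pb = 168 − 118 = 50.

Required subsidy s = 50 per unit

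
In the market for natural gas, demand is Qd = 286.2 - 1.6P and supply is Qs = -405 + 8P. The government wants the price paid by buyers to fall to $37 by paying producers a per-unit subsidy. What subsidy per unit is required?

At a buyer price of 37, quantity demanded is 286.2 − 1.6·37 = 227.
Sellers supply 227 only when they receive Ps with -405 + 8·Ps = 227, i.e. Ps = 79.
s = Ps − Pb = 79 − 37 = 42.

Required subsidy s = $42 per unit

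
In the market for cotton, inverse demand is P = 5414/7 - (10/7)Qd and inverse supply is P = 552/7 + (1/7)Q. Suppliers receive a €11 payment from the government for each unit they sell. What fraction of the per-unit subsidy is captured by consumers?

Consumer share = 10/11

Pre-subsidy: 5414/7 - (10/7)Q = 552/7 + (1/7)Q gives Q* = 442 and P* = 142.
With the subsidy, sellers receive Ps = Pb + 11 for each unit, where Pb is the price buyers pay.
On the curves, Pb = 5414/7 - (10/7)Q and Ps = 552/7 + (1/7)Q; the wedge Ps − Pb = 11 gives 552/7 + (1/7)Q − (5414/7 - (10/7)Q) = 11, so Q' = 449.
Then Pb = 5414/7 − (10/7)·449 = 132 and Ps = 552/7 + (1/7)·449 = 143.
Buyers' price falls by P* − Pb = 142 − 132 = 10; sellers' price rises by Ps − P* = 143 − 142 = 1.
So consumers capture 10/11 = 10/11 of each unit of subsidy.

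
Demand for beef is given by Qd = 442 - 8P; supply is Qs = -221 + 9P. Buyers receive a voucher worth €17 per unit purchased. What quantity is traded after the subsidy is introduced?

Q' = 202

Pre-subsidy: 442 - 8P = -221 + 9P gives P* = 39, Q* = 130.
With the rebate, buyers effectively pay Pb = Ps − 17, where Ps is the price sellers receive.
Demand in terms of Ps becomes Qd = 442 − 8(Ps − 17) = 578 - 8Ps. Setting this equal to supply: 578 - 8Ps = -221 + 9Ps, so Ps = 47.
Buyers pay Pb = 47 − 17 = 30; Q' = -221 + 9·47 = 202.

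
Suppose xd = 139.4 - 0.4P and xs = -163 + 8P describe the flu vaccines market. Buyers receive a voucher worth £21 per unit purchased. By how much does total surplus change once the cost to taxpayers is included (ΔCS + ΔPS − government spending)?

Net change in total surplus = -£84

Pre-subsidy: 139.4 - 0.4P = -163 + 8P gives P* = 36, x* = 125.
With the rebate, buyers effectively pay Pb = Ps − 21, where Ps is the price sellers receive.
Demand in terms of Ps becomes xd = 139.4 − 0.4(Ps − 21) = 147.8 - 0.4Ps. Setting this equal to supply: 147.8 - 0.4Ps = -163 + 8Ps, so Ps = 37.
Buyers pay Pb = 37 − 21 = 16; x' = -163 + 8·37 = 133.
ΔCS = ½(125 + 133)(36 − 16) = 2580; ΔPS = ½(125 + 133)(37 − 36) = 129.
Government spending = 21 × 133 = 2793.
Net change = 2580 + 129 − 2793 = -84. The loss equals the DWL triangle ½·21·8.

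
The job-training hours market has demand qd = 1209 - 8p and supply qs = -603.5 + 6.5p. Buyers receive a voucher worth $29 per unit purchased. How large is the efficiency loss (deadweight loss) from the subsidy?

Pre-subsidy: 1209 - 8p = -603.5 + 6.5p gives p* = 125, q* = 209.
With the rebate, buyers effectively pay pb = ps − 29, where ps is the price sellers receive.
Demand in terms of ps becomes qd = 1209 − 8(ps − 29) = 1441 - 8ps. Setting this equal to supply: 1441 - 8ps = -603.5 + 6.5ps, so ps = 141.
Buyers pay pb = 141 − 29 = 112; q' = -603.5 + 6.5·141 = 313.
The subsidy expands output by 313 − 209 = 104 past the efficient level; on those units the gap between marginal cost and willingness to pay runs from 0 up to 29.
DWL = ½ × 29 × 104 = 1508.

Deadweight loss = $1508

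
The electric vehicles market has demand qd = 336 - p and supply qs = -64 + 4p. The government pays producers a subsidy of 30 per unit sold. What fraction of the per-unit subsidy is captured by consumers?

Consumer share = 0.8

Pre-subsidy: 336 - p = -64 + 4p gives p* = 80, q* = 256.
With the subsidy, sellers receive ps = pb + 30 for each unit, where pb is the price buyers pay.
Supply in terms of pb becomes qs = -64 + 4(pb + 30) = 56 + 4pb. Setting this equal to demand: 336 - pb = 56 + 4pb, so pb = 56.
Sellers receive ps = 56 + 30 = 86; q' = 336 − 1·56 = 280.
Buyers' price falls by p* − pb = 80 − 56 = 24; sellers' price rises by ps − p* = 86 − 80 = 6.
So consumers capture 24/30 = 0.8 of each unit of subsidy.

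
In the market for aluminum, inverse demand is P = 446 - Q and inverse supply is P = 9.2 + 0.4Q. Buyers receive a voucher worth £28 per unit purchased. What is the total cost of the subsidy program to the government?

Pre-subsidy: 446 - Q = 9.2 + 0.4Q gives Q* = 312 and P* = 134.
With the rebate, buyers effectively pay Pb = Ps − 28, where Ps is the price sellers receive.
On the curves, Pb = 446 - Q and Ps = 9.2 + 0.4Q; the wedge Ps − Pb = 28 gives 9.2 + 0.4Q − (446 - Q) = 28, so Q' = 332.
Then Pb = 446 − 1·332 = 114 and Ps = 9.2 + 0.4·332 = 142.
Government outlay = subsidy × quantity = 28 × 332 = 9296.

Government cost = £9296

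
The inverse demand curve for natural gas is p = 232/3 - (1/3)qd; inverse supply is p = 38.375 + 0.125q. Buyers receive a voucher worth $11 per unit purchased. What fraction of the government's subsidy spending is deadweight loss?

DWL / government spending = 12/109

Pre-subsidy: 232/3 - (1/3)q = 38.375 + 0.125q gives q* = 85 and p* = 49.
With the rebate, buyers effectively pay pb = ps − 11, where ps is the price sellers receive.
On the curves, pb = 232/3 - (1/3)q and ps = 38.375 + 0.125q; the wedge ps − pb = 11 gives 38.375 + 0.125q − (232/3 - (1/3)q) = 11, so q' = 109.
Then pb = 232/3 − (1/3)·109 = 41 and ps = 38.375 + 0.125·109 = 52.
ΔCS = ½(85 + 109)(49 − 41) = 776; ΔPS = ½(85 + 109)(52 − 49) = 291.
Government spending = 11 × 109 = 1199.
DWL = ½ × 11 × (109 − 85) = 132; fraction = 132 / 1199 = 12/109.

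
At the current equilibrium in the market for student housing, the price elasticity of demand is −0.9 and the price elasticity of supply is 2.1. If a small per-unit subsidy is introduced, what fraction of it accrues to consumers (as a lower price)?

For a small subsidy around the equilibrium, the benefit split depends on the relative slopes, which at a point are proportional to the elasticities.
Buyer share = εs/(εs + |εd|) = 2.1/(2.1 + 0.9) = 0.7; seller share = |εd|/(εs + |εd|) = 0.3.

Consumer share = 0.7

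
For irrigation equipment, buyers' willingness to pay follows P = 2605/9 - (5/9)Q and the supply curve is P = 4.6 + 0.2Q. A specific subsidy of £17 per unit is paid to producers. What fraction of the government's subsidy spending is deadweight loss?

DWL / government spending = 45/1598

Pre-subsidy: 2605/9 - (5/9)Q = 4.6 + 0.2Q gives Q* = 377 and P* = 80.
With the subsidy, sellers receive Ps = Pb + 17 for each unit, where Pb is the price buyers pay.
On the curves, Pb = 2605/9 - (5/9)Q and Ps = 4.6 + 0.2Q; the wedge Ps − Pb = 17 gives 4.6 + 0.2Q − (2605/9 - (5/9)Q) = 17, so Q' = 399.5.
Then Pb = 2605/9 − (5/9)·399.5 = 67.5 and Ps = 4.6 + 0.2·399.5 = 84.5.
ΔCS = ½(377 + 399.5)(80 − 67.5) = 4853.125; ΔPS = ½(377 + 399.5)(84.5 − 80) = 1747.125.
Government spending = 17 × 399.5 = 6791.5.
DWL = ½ × 17 × (399.5 − 377) = 191.25; fraction = 191.25 / 6791.5 = 45/1598.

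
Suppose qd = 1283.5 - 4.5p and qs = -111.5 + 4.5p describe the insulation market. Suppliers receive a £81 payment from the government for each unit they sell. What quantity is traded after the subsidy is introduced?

q' = 768.25

Pre-subsidy: 1283.5 - 4.5p = -111.5 + 4.5p gives p* = 155, q* = 586.
With the subsidy, sellers receive ps = pb + 81 for each unit, where pb is the price buyers pay.
Supply in terms of pb becomes qs = -111.5 + 4.5(pb + 81) = 253 + 4.5pb. Setting this equal to demand: 1283.5 - 4.5pb = 253 + 4.5pb, so pb = 114.5.
Sellers receive ps = 114.5 + 81 = 195.5; q' = 1283.5 − 4.5·114.5 = 768.25.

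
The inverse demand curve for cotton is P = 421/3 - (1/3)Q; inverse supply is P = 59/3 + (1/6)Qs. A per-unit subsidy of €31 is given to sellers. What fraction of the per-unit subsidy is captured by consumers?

Consumer share = 2/3

Pre-subsidy: 421/3 - (1/3)Q = 59/3 + (1/6)Q gives Q* = 724/3 and P* = 539/9.
With the subsidy, sellers receive Ps = Pb + 31 for each unit, where Pb is the price buyers pay.
On the curves, Pb = 421/3 - (1/3)Q and Ps = 59/3 + (1/6)Q; the wedge Ps − Pb = 31 gives 59/3 + (1/6)Q − (421/3 - (1/3)Q) = 31, so Q' = 910/3.
Then Pb = 421/3 − (1/3)·(910/3) = 353/9 and Ps = 59/3 + (1/6)·(910/3) = 632/9.
Buyers' price falls by P* − Pb = 539/9 − 353/9 = 62/3; sellers' price rises by Ps − P* = 632/9 − 539/9 = 31/3.
So consumers capture (62/3)/31 = 2/3 of each unit of subsidy.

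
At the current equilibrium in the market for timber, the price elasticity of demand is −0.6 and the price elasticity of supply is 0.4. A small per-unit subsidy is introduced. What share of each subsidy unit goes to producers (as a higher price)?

Producer share = 0.6

For a small subsidy around the equilibrium, the benefit split depends on the relative slopes, which at a point are proportional to the elasticities.
Buyer share = εs/(εs + |εd|) = 0.4/(0.4 + 0.6) = 0.4; seller share = |εd|/(εs + |εd|) = 0.6.
So producers capture 0.6 of the subsidy.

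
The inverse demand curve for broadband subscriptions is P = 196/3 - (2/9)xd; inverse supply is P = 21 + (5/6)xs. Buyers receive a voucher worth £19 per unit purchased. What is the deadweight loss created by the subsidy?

Pre-subsidy: 196/3 - (2/9)x = 21 + (5/6)x gives x* = 42 and P* = 56.
With the rebate, buyers effectively pay Pb = Ps − 19, where Ps is the price sellers receive.
On the curves, Pb = 196/3 - (2/9)x and Ps = 21 + (5/6)x; the wedge Ps − Pb = 19 gives 21 + (5/6)x − (196/3 - (2/9)x) = 19, so x' = 60.
Then Pb = 196/3 − (2/9)·60 = 52 and Ps = 21 + (5/6)·60 = 71.
The subsidy expands output by 60 − 42 = 18 past the efficient level; on those units the gap between marginal cost and willingness to pay runs from 0 up to 19.
DWL = ½ × 19 × 18 = 171.

Deadweight loss = £171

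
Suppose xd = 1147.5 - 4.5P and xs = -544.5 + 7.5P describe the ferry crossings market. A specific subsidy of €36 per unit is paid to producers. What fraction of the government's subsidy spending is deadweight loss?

DWL / government spending = 15/182

Pre-subsidy: 1147.5 - 4.5P = -544.5 + 7.5P gives P* = 141, x* = 513.
With the subsidy, sellers receive Ps = Pb + 36 for each unit, where Pb is the price buyers pay.
Supply in terms of Pb becomes xs = -544.5 + 7.5(Pb + 36) = -274.5 + 7.5Pb. Setting this equal to demand: 1147.5 - 4.5Pb = -274.5 + 7.5Pb, so Pb = 118.5.
Sellers receive Ps = 118.5 + 36 = 154.5; x' = 1147.5 − 4.5·118.5 = 614.25.
ΔCS = ½(513 + 614.25)(141 − 118.5) = 12681.5625; ΔPS = ½(513 + 614.25)(154.5 − 141) = 7608.9375.
Government spending = 36 × 614.25 = 22113.
DWL = ½ × 36 × (614.25 − 513) = 1822.5; fraction = 1822.5 / 22113 = 15/182.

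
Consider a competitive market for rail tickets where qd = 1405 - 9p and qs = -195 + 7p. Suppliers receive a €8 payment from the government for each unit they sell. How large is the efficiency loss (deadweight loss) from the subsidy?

Pre-subsidy: 1405 - 9p = -195 + 7p gives p* = 100, q* = 505.
With the subsidy, sellers receive ps = pb + 8 for each unit, where pb is the price buyers pay.
Supply in terms of pb becomes qs = -195 + 7(pb + 8) = -139 + 7pb. Setting this equal to demand: 1405 - 9pb = -139 + 7pb, so pb = 96.5.
Sellers receive ps = 96.5 + 8 = 104.5; q' = 1405 − 9·96.5 = 536.5.
The subsidy expands output by 536.5 − 505 = 31.5 past the efficient level; on those units the gap between marginal cost and willingness to pay runs from 0 up to 8.
DWL = ½ × 8 × 31.5 = 126.

Deadweight loss = €126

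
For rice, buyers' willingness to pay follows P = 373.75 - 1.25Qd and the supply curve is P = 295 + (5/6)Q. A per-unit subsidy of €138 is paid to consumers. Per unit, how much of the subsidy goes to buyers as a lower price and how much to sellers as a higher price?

Buyers gain €82.8 per unit; sellers gain €55.2 per unit

Pre-subsidy: 373.75 - 1.25Q = 295 + (5/6)Q gives Q* = 37.8 and P* = 326.5.
With the rebate, buyers effectively pay Pb = Ps − 138, where Ps is the price sellers receive.
On the curves, Pb = 373.75 - 1.25Q and Ps = 295 + (5/6)Q; the wedge Ps − Pb = 138 gives 295 + (5/6)Q − (373.75 - 1.25Q) = 138, so Q' = 104.04.
Then Pb = 373.75 − 1.25·104.04 = 243.7 and Ps = 295 + (5/6)·104.04 = 381.7.
Buyers' price falls by P* − Pb = 326.5 − 243.7 = 82.8; sellers' price rises by Ps − P* = 381.7 − 326.5 = 55.2.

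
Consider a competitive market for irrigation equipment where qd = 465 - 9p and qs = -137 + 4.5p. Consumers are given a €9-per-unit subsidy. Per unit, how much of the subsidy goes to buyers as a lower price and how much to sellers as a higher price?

Buyers gain €3 per unit; sellers gain €6 per unit

Pre-subsidy: 465 - 9p = -137 + 4.5p gives p* = 1204/27, q* = 191/3.
With the rebate, buyers effectively pay pb = ps − 9, where ps is the price sellers receive.
Demand in terms of ps becomes qd = 465 − 9(ps − 9) = 546 - 9ps. Setting this equal to supply: 546 - 9ps = -137 + 4.5ps, so ps = 1366/27.
Buyers pay pb = 1366/27 − 9 = 1123/27; q' = -137 + 4.5·(1366/27) = 272/3.
Buyers' price falls by p* − pb = 1204/27 − 1123/27 = 3; sellers' price rises by ps − p* = 1366/27 − 1204/27 = 6.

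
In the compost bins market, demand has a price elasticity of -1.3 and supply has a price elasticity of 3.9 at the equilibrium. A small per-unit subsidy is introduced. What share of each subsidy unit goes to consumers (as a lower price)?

Consumer share = 0.75

For a small subsidy around the equilibrium, the benefit split depends on the relative slopes, which at a point are proportional to the elasticities.
Buyer share = εs/(εs + |εd|) = 3.9/(3.9 + 1.3) = 0.75; seller share = |εd|/(εs + |εd|) = 0.25.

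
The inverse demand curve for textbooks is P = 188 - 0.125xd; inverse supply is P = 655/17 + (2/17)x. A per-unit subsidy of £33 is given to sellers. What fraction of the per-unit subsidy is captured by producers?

Producer share = 16/33

Pre-subsidy: 188 - 0.125x = 655/17 + (2/17)x gives x* = 616 and P* = 111.
With the subsidy, sellers receive Ps = Pb + 33 for each unit, where Pb is the price buyers pay.
On the curves, Pb = 188 - 0.125x and Ps = 655/17 + (2/17)x; the wedge Ps − Pb = 33 gives 655/17 + (2/17)x − (188 - 0.125x) = 33, so x' = 752.
Then Pb = 188 − 0.125·752 = 94 and Ps = 655/17 + (2/17)·752 = 127.
Buyers' price falls by P* − Pb = 111 − 94 = 17; sellers' price rises by Ps − P* = 127 − 111 = 16.
So producers capture 16/33 = 16/33 of each unit of subsidy.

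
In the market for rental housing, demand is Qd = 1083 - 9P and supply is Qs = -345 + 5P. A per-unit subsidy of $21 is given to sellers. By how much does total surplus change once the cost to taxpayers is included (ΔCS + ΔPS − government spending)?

Pre-subsidy: 1083 - 9P = -345 + 5P gives P* = 102, Q* = 165.
With the subsidy, sellers receive Ps = Pb + 21 for each unit, where Pb is the price buyers pay.
Supply in terms of Pb becomes Qs = -345 + 5(Pb + 21) = -240 + 5Pb. Setting this equal to demand: 1083 - 9Pb = -240 + 5Pb, so Pb = 94.5.
Sellers receive Ps = 94.5 + 21 = 115.5; Q' = 1083 − 9·94.5 = 232.5.
ΔCS = ½(165 + 232.5)(102 − 94.5) = 1490.625; ΔPS = ½(165 + 232.5)(115.5 − 102) = 2683.125.
Government spending = 21 × 232.5 = 4882.5.
Net change = 1490.625 + 2683.125 − 4882.5 = -708.75. The loss equals the DWL triangle ½·21·67.5.

Net change in total surplus = -$708.75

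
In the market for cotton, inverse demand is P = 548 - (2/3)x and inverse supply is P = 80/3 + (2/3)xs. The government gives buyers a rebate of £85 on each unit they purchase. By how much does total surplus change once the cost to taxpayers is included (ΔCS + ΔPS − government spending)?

Net change in total surplus = -£2709.375

Pre-subsidy: 548 - (2/3)x = 80/3 + (2/3)x gives x* = 391 and P* = 862/3.
With the rebate, buyers effectively pay Pb = Ps − 85, where Ps is the price sellers receive.
On the curves, Pb = 548 - (2/3)x and Ps = 80/3 + (2/3)x; the wedge Ps − Pb = 85 gives 80/3 + (2/3)x − (548 - (2/3)x) = 85, so x' = 454.75.
Then Pb = 548 − (2/3)·454.75 = 1469/6 and Ps = 80/3 + (2/3)·454.75 = 1979/6.
ΔCS = ½(391 + 454.75)(862/3 − 1469/6) = 17972.1875; ΔPS = ½(391 + 454.75)(1979/6 − 862/3) = 17972.1875.
Government spending = 85 × 454.75 = 38653.75.
Net change = 17972.1875 + 17972.1875 − 38653.75 = -2709.375. The loss equals the DWL triangle ½·85·63.75.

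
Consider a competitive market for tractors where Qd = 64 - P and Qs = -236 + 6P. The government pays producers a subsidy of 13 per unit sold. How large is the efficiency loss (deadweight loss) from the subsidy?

Deadweight loss = 507/7

Pre-subsidy: 64 - P = -236 + 6P gives P* = 300/7, Q* = 148/7.
With the subsidy, sellers receive Ps = Pb + 13 for each unit, where Pb is the price buyers pay.
Supply in terms of Pb becomes Qs = -236 + 6(Pb + 13) = -158 + 6Pb. Setting this equal to demand: 64 - Pb = -158 + 6Pb, so Pb = 222/7.
Sellers receive Ps = 222/7 + 13 = 313/7; Q' = 64 − 1·(222/7) = 226/7.
The subsidy expands output by 226/7 − 148/7 = 78/7 past the efficient level; on those units the gap between marginal cost and willingness to pay runs from 0 up to 13.
DWL = ½ × 13 × 78/7 = 507/7.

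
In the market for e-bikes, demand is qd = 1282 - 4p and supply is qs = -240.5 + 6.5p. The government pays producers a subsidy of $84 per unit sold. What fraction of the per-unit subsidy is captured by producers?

Pre-subsidy: 1282 - 4p = -240.5 + 6.5p gives p* = 145, q* = 702.
With the subsidy, sellers receive ps = pb + 84 for each unit, where pb is the price buyers pay.
Supply in terms of pb becomes qs = -240.5 + 6.5(pb + 84) = 305.5 + 6.5pb. Setting this equal to demand: 1282 - 4pb = 305.5 + 6.5pb, so pb = 93.
Sellers receive ps = 93 + 84 = 177; q' = 1282 − 4·93 = 910.
Buyers' price falls by p* − pb = 145 − 93 = 52; sellers' price rises by ps − p* = 177 − 145 = 32.
So producers capture 32/84 = 8/21 of each unit of subsidy.

Producer share = 8/21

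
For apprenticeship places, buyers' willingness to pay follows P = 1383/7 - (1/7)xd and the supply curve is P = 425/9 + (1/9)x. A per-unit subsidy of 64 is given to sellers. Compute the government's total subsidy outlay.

Pre-subsidy: 1383/7 - (1/7)x = 425/9 + (1/9)x gives x* = 592 and P* = 113.
With the subsidy, sellers receive Ps = Pb + 64 for each unit, where Pb is the price buyers pay.
On the curves, Pb = 1383/7 - (1/7)x and Ps = 425/9 + (1/9)x; the wedge Ps − Pb = 64 gives 425/9 + (1/9)x − (1383/7 - (1/7)x) = 64, so x' = 844.
Then Pb = 1383/7 − (1/7)·844 = 77 and Ps = 425/9 + (1/9)·844 = 141.
Government outlay = subsidy × quantity = 64 × 844 = 54016.

Government cost = 54016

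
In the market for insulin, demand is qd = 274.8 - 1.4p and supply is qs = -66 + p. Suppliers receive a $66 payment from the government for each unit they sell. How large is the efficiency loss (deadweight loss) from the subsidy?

Pre-subsidy: 274.8 - 1.4p = -66 + p gives p* = 142, q* = 76.
With the subsidy, sellers receive ps = pb + 66 for each unit, where pb is the price buyers pay.
Supply in terms of pb becomes qs = -66 + 1(pb + 66) = 0 + pb. Setting this equal to demand: 274.8 - 1.4pb = 0 + pb, so pb = 114.5.
Sellers receive ps = 114.5 + 66 = 180.5; q' = 274.8 − 1.4·114.5 = 114.5.
The subsidy expands output by 114.5 − 76 = 38.5 past the efficient level; on those units the gap between marginal cost and willingness to pay runs from 0 up to 66.
DWL = ½ × 66 × 38.5 = 1270.5.

Deadweight loss = $1270.5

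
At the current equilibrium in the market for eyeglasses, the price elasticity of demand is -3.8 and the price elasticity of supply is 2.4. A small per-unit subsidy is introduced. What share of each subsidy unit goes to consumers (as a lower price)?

For a small subsidy around the equilibrium, the benefit split depends on the relative slopes, which at a point are proportional to the elasticities.
Buyer share = εs/(εs + |εd|) = 2.4/(2.4 + 3.8) = 12/31; seller share = |εd|/(εs + |εd|) = 19/31.

Consumer share = 12/31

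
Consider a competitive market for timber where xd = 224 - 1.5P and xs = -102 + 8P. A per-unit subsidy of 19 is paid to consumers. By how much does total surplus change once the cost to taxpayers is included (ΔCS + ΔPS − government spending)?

Pre-subsidy: 224 - 1.5P = -102 + 8P gives P* = 652/19, x* = 3278/19.
With the rebate, buyers effectively pay Pb = Ps − 19, where Ps is the price sellers receive.
Demand in terms of Ps becomes xd = 224 − 1.5(Ps − 19) = 252.5 - 1.5Ps. Setting this equal to supply: 252.5 - 1.5Ps = -102 + 8Ps, so Ps = 709/19.
Buyers pay Pb = 709/19 − 19 = 348/19; x' = -102 + 8·(709/19) = 3734/19.
ΔCS = ½(3278/19 + 3734/19)(652/19 − 348/19) = 56096/19; ΔPS = ½(3278/19 + 3734/19)(709/19 − 652/19) = 10518/19.
Government spending = 19 × 3734/19 = 3734.
Net change = 56096/19 + 10518/19 − 3734 = -228. The loss equals the DWL triangle ½·19·24.

Net change in total surplus = -228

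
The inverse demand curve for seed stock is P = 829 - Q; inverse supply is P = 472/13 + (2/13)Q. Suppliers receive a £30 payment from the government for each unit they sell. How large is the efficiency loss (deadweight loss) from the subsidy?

Pre-subsidy: 829 - Q = 472/13 + (2/13)Q gives Q* = 687 and P* = 142.
With the subsidy, sellers receive Ps = Pb + 30 for each unit, where Pb is the price buyers pay.
On the curves, Pb = 829 - Q and Ps = 472/13 + (2/13)Q; the wedge Ps − Pb = 30 gives 472/13 + (2/13)Q − (829 - Q) = 30, so Q' = 713.
Then Pb = 829 − 1·713 = 116 and Ps = 472/13 + (2/13)·713 = 146.
The subsidy expands output by 713 − 687 = 26 past the efficient level; on those units the gap between marginal cost and willingness to pay runs from 0 up to 30.
DWL = ½ × 30 × 26 = 390.

Deadweight loss = £390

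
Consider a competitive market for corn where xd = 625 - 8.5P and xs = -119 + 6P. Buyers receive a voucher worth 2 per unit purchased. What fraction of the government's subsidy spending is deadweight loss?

Pre-subsidy: 625 - 8.5P = -119 + 6P gives P* = 1488/29, x* = 5477/29.
With the rebate, buyers effectively pay Pb = Ps − 2, where Ps is the price sellers receive.
Demand in terms of Ps becomes xd = 625 − 8.5(Ps − 2) = 642 - 8.5Ps. Setting this equal to supply: 642 - 8.5Ps = -119 + 6Ps, so Ps = 1522/29.
Buyers pay Pb = 1522/29 − 2 = 1464/29; x' = -119 + 6·(1522/29) = 5681/29.
ΔCS = ½(5477/29 + 5681/29)(1488/29 − 1464/29) = 133896/841; ΔPS = ½(5477/29 + 5681/29)(1522/29 − 1488/29) = 189686/841.
Government spending = 2 × 5681/29 = 11362/29.
DWL = ½ × 2 × (5681/29 − 5477/29) = 204/29; fraction = (204/29) / (11362/29) = 102/5681.

DWL / government spending = 102/5681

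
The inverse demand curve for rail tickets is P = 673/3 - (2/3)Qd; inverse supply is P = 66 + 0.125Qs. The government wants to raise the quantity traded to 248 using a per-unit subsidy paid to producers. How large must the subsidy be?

At Q = 248, from the demand curve buyers pay Pb = 673/3 − (2/3)·248 = 59; from the supply curve sellers need Ps = 66 + 0.125·248 = 97.
The subsidy must fill the gap: s = Ps − Pb = 97 − 59 = 38.

Required subsidy s = 38 per unit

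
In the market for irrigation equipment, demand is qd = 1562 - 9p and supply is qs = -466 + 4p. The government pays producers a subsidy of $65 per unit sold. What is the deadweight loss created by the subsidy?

Pre-subsidy: 1562 - 9p = -466 + 4p gives p* = 156, q* = 158.
With the subsidy, sellers receive ps = pb + 65 for each unit, where pb is the price buyers pay.
Supply in terms of pb becomes qs = -466 + 4(pb + 65) = -206 + 4pb. Setting this equal to demand: 1562 - 9pb = -206 + 4pb, so pb = 136.
Sellers receive ps = 136 + 65 = 201; q' = 1562 − 9·136 = 338.
The subsidy expands output by 338 − 158 = 180 past the efficient level; on those units the gap between marginal cost and willingness to pay runs from 0 up to 65.
DWL = ½ × 65 × 180 = 5850.

Deadweight loss = $5850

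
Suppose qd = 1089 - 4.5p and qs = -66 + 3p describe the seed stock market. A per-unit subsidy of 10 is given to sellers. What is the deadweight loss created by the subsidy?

Pre-subsidy: 1089 - 4.5p = -66 + 3p gives p* = 154, q* = 396.
With the subsidy, sellers receive ps = pb + 10 for each unit, where pb is the price buyers pay.
Supply in terms of pb becomes qs = -66 + 3(pb + 10) = -36 + 3pb. Setting this equal to demand: 1089 - 4.5pb = -36 + 3pb, so pb = 150.
Sellers receive ps = 150 + 10 = 160; q' = 1089 − 4.5·150 = 414.
The subsidy expands output by 414 − 396 = 18 past the efficient level; on those units the gap between marginal cost and willingness to pay runs from 0 up to 10.
DWL = ½ × 10 × 18 = 90.

Deadweight loss = 90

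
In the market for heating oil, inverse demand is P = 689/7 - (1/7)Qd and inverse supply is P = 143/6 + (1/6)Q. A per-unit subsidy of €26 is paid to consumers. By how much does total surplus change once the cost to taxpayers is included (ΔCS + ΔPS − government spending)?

Pre-subsidy: 689/7 - (1/7)Q = 143/6 + (1/6)Q gives Q* = 241 and P* = 64.
With the rebate, buyers effectively pay Pb = Ps − 26, where Ps is the price sellers receive.
On the curves, Pb = 689/7 - (1/7)Q and Ps = 143/6 + (1/6)Q; the wedge Ps − Pb = 26 gives 143/6 + (1/6)Q − (689/7 - (1/7)Q) = 26, so Q' = 325.
Then Pb = 689/7 − (1/7)·325 = 52 and Ps = 143/6 + (1/6)·325 = 78.
ΔCS = ½(241 + 325)(64 − 52) = 3396; ΔPS = ½(241 + 325)(78 − 64) = 3962.
Government spending = 26 × 325 = 8450.
Net change = 3396 + 3962 − 8450 = -1092. The loss equals the DWL triangle ½·26·84.

Net change in total surplus = -€1092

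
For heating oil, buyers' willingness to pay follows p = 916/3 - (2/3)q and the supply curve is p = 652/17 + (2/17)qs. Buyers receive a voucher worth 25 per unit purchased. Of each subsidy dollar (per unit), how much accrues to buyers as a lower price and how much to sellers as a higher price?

Buyers gain 21.25 per unit; sellers gain 3.75 per unit

Pre-subsidy: 916/3 - (2/3)q = 652/17 + (2/17)q gives q* = 340.4 and p* = 78.4.
With the rebate, buyers effectively pay pb = ps − 25, where ps is the price sellers receive.
On the curves, pb = 916/3 - (2/3)q and ps = 652/17 + (2/17)q; the wedge ps − pb = 25 gives 652/17 + (2/17)q − (916/3 - (2/3)q) = 25, so q' = 372.275.
Then pb = 916/3 − (2/3)·372.275 = 57.15 and ps = 652/17 + (2/17)·372.275 = 82.15.
Buyers' price falls by p* − pb = 78.4 − 57.15 = 21.25; sellers' price rises by ps − p* = 82.15 − 78.4 = 3.75.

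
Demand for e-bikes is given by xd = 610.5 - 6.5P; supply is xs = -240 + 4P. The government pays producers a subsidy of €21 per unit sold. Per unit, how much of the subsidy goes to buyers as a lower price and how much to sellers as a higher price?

Buyers gain €8 per unit; sellers gain €13 per unit

Pre-subsidy: 610.5 - 6.5P = -240 + 4P gives P* = 81, x* = 84.
With the subsidy, sellers receive Ps = Pb + 21 for each unit, where Pb is the price buyers pay.
Supply in terms of Pb becomes xs = -240 + 4(Pb + 21) = -156 + 4Pb. Setting this equal to demand: 610.5 - 6.5Pb = -156 + 4Pb, so Pb = 73.
Sellers receive Ps = 73 + 21 = 94; x' = 610.5 − 6.5·73 = 136.
Buyers' price falls by P* − Pb = 81 − 73 = 8; sellers' price rises by Ps − P* = 94 − 81 = 13.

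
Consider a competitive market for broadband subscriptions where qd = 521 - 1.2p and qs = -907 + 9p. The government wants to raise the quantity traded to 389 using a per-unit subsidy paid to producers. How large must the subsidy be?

Required subsidy s = 34 per unit

At q = 389, invert demand for the buyer price: pb = (521 − 389)/1.2 = 110; invert supply for the seller price: ps = (389 − (-907))/9 = 144.
The subsidy must fill the gap: s = ps − pb = 144 − 110 = 34.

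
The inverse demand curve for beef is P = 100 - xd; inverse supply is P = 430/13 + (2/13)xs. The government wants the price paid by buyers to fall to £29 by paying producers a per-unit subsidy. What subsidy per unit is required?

At a buyer price of 29, quantity demanded is 100 − 1·29 = 71.
Sellers supply 71 only when they receive Ps = 430/13 + (2/13)·71 = 44.
s = Ps − Pb = 44 − 29 = 15.

Required subsidy s = £15 per unit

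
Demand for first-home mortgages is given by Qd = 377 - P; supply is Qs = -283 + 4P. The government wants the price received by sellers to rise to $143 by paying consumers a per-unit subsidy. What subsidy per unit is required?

At a seller price of 143, quantity supplied is -283 + 4·143 = 289.
Buyers absorb 289 only when they pay Pb with 377 − 1·Pb = 289, i.e. Pb = 88.
s = Ps − Pb = 143 − 88 = 55.

Required subsidy s = $55 per unit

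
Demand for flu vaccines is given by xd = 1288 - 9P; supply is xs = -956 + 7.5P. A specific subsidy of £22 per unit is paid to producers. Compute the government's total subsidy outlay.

Government cost = £3388

Pre-subsidy: 1288 - 9P = -956 + 7.5P gives P* = 136, x* = 64.
With the subsidy, sellers receive Ps = Pb + 22 for each unit, where Pb is the price buyers pay.
Supply in terms of Pb becomes xs = -956 + 7.5(Pb + 22) = -791 + 7.5Pb. Setting this equal to demand: 1288 - 9Pb = -791 + 7.5Pb, so Pb = 126.
Sellers receive Ps = 126 + 22 = 148; x' = 1288 − 9·126 = 154.
Government outlay = subsidy × quantity = 22 × 154 = 3388.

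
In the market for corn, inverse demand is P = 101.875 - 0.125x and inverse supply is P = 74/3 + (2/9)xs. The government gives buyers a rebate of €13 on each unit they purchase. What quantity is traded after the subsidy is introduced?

x' = 259.8

Pre-subsidy: 101.875 - 0.125x = 74/3 + (2/9)x gives x* = 222.36 and P* = 74.08.
With the rebate, buyers effectively pay Pb = Ps − 13, where Ps is the price sellers receive.
On the curves, Pb = 101.875 - 0.125x and Ps = 74/3 + (2/9)x; the wedge Ps − Pb = 13 gives 74/3 + (2/9)x − (101.875 - 0.125x) = 13, so x' = 259.8.
Then Pb = 101.875 − 0.125·259.8 = 69.4 and Ps = 74/3 + (2/9)·259.8 = 82.4.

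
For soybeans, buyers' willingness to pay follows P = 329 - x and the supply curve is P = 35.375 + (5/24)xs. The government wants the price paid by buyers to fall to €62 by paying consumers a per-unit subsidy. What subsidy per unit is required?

At a buyer price of 62, quantity demanded is 329 − 1·62 = 267.
Sellers supply 267 only when they receive Ps = 35.375 + (5/24)·267 = 91.
s = Ps − Pb = 91 − 62 = 29.

Required subsidy s = €29 per unit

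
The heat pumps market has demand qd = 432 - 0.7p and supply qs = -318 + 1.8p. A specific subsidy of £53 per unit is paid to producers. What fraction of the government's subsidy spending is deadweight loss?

Pre-subsidy: 432 - 0.7p = -318 + 1.8p gives p* = 300, q* = 222.
With the subsidy, sellers receive ps = pb + 53 for each unit, where pb is the price buyers pay.
Supply in terms of pb becomes qs = -318 + 1.8(pb + 53) = -222.6 + 1.8pb. Setting this equal to demand: 432 - 0.7pb = -222.6 + 1.8pb, so pb = 261.84.
Sellers receive ps = 261.84 + 53 = 314.84; q' = 432 − 0.7·261.84 = 248.712.
ΔCS = ½(222 + 248.712)(300 − 261.84) = 8981.18496; ΔPS = ½(222 + 248.712)(314.84 − 300) = 3492.68304.
Government spending = 53 × 248.712 = 13181.736.
DWL = ½ × 53 × (248.712 − 222) = 707.868; fraction = 707.868 / 13181.736 = 1113/20726.

DWL / government spending = 1113/20726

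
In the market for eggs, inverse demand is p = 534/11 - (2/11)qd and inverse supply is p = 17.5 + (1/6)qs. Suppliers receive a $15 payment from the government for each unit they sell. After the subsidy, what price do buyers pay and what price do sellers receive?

Pre-subsidy: 534/11 - (2/11)q = 17.5 + (1/6)q gives q* = 2049/23 and p* = 744/23.
With the subsidy, sellers receive ps = pb + 15 for each unit, where pb is the price buyers pay.
On the curves, pb = 534/11 - (2/11)q and ps = 17.5 + (1/6)q; the wedge ps − pb = 15 gives 17.5 + (1/6)q − (534/11 - (2/11)q) = 15, so q' = 3039/23.
Then pb = 534/11 − (2/11)·(3039/23) = 564/23 and ps = 17.5 + (1/6)·(3039/23) = 909/23.

Buyers pay 564/23; sellers receive 909/23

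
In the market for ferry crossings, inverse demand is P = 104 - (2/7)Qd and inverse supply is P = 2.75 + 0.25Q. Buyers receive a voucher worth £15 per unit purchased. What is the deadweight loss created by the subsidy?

Deadweight loss = £210

Pre-subsidy: 104 - (2/7)Q = 2.75 + 0.25Q gives Q* = 189 and P* = 50.
With the rebate, buyers effectively pay Pb = Ps − 15, where Ps is the price sellers receive.
On the curves, Pb = 104 - (2/7)Q and Ps = 2.75 + 0.25Q; the wedge Ps − Pb = 15 gives 2.75 + 0.25Q − (104 - (2/7)Q) = 15, so Q' = 217.
Then Pb = 104 − (2/7)·217 = 42 and Ps = 2.75 + 0.25·217 = 57.
The subsidy expands output by 217 − 189 = 28 past the efficient level; on those units the gap between marginal cost and willingness to pay runs from 0 up to 15.
DWL = ½ × 15 × 28 = 210.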